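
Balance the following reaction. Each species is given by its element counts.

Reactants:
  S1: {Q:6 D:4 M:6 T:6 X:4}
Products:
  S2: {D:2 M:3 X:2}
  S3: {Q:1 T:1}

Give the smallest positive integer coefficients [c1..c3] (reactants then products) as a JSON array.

Q: 1·6 = 6 | 2·0+6·1 = 6
D: 1·4 = 4 | 2·2+6·0 = 4
M: 1·6 = 6 | 2·3+6·0 = 6
T: 1·6 = 6 | 2·0+6·1 = 6
X: 1·4 = 4 | 2·2+6·0 = 4
gcd(1,2,6) = 1

Coefficients: [1, 2, 6]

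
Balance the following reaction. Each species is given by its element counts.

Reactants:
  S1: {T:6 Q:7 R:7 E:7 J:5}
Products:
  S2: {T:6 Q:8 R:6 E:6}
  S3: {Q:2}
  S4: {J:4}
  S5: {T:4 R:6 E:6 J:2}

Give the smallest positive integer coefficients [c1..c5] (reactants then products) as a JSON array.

T: 6·6 = 36 | 4·6+5·0+6·0+3·4 = 36
Q: 6·7 = 42 | 4·8+5·2+6·0+3·0 = 42
R: 6·7 = 42 | 4·6+5·0+6·0+3·6 = 42
E: 6·7 = 42 | 4·6+5·0+6·0+3·6 = 42
J: 6·5 = 30 | 4·0+5·0+6·4+3·2 = 30
gcd(6,4,5,6,3) = 1

Coefficients: [6, 4, 5, 6, 3]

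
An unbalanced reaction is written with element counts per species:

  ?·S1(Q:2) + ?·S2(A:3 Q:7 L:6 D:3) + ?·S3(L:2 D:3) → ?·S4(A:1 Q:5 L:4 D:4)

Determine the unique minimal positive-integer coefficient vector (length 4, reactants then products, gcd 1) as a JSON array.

A: 4·0+1·3+3·0 = 3 | 3·1 = 3
Q: 4·2+1·7+3·0 = 15 | 3·5 = 15
L: 4·0+1·6+3·2 = 12 | 3·4 = 12
D: 4·0+1·3+3·3 = 12 | 3·4 = 12
gcd(4,1,3,3) = 1

Coefficients: [4, 1, 3, 3]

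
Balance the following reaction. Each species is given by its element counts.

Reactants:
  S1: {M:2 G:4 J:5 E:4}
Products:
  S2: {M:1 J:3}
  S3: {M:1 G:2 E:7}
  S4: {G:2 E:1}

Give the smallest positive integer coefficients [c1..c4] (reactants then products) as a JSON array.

Coefficients: [3, 5, 1, 5]

M: 3·2 = 6 | 5·1+1·1+5·0 = 6
G: 3·4 = 12 | 5·0+1·2+5·2 = 12
J: 3·5 = 15 | 5·3+1·0+5·0 = 15
E: 3·4 = 12 | 5·0+1·7+5·1 = 12
gcd(3,5,1,5) = 1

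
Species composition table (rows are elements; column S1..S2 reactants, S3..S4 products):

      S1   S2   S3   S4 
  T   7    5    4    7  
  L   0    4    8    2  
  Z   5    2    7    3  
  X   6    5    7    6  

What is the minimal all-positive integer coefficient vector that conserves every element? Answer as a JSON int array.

Coefficients: [3, 5, 1, 6]

T: 3·7+5·5 = 46 | 1·4+6·7 = 46
L: 3·0+5·4 = 20 | 1·8+6·2 = 20
Z: 3·5+5·2 = 25 | 1·7+6·3 = 25
X: 3·6+5·5 = 43 | 1·7+6·6 = 43
gcd(3,5,1,6) = 1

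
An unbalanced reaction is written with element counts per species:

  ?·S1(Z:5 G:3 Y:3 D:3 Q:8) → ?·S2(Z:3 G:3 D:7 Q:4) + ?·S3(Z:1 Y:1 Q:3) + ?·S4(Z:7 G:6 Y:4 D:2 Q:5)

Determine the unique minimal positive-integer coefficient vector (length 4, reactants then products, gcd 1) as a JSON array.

Coefficients: [3, 1, 5, 1]

Z: 3·5 = 15 | 1·3+5·1+1·7 = 15
G: 3·3 = 9 | 1·3+5·0+1·6 = 9
Y: 3·3 = 9 | 1·0+5·1+1·4 = 9
D: 3·3 = 9 | 1·7+5·0+1·2 = 9
Q: 3·8 = 24 | 1·4+5·3+1·5 = 24
gcd(3,1,5,1) = 1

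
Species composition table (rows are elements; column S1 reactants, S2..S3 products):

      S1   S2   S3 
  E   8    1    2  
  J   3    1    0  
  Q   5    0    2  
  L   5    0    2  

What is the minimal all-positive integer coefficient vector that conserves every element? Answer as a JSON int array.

Coefficients: [2, 6, 5]

E: 2·8 = 16 | 6·1+5·2 = 16
J: 2·3 = 6 | 6·1+5·0 = 6
Q: 2·5 = 10 | 6·0+5·2 = 10
L: 2·5 = 10 | 6·0+5·2 = 10
gcd(2,6,5) = 1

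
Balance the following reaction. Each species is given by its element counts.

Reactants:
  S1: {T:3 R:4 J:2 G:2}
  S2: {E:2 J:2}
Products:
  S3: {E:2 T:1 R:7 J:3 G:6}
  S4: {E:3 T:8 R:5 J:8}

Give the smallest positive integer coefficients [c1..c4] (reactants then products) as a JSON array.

E: 6·0+5·2 = 10 | 2·2+2·3 = 10
T: 6·3+5·0 = 18 | 2·1+2·8 = 18
R: 6·4+5·0 = 24 | 2·7+2·5 = 24
J: 6·2+5·2 = 22 | 2·3+2·8 = 22
G: 6·2+5·0 = 12 | 2·6+2·0 = 12
gcd(6,5,2,2) = 1

Coefficients: [6, 5, 2, 2]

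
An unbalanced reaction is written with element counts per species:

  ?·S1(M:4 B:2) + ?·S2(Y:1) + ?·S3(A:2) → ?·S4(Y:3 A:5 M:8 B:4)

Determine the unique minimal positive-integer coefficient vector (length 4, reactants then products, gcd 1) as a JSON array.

Coefficients: [4, 6, 5, 2]

Y: 4·0+6·1+5·0 = 6 | 2·3 = 6
A: 4·0+6·0+5·2 = 10 | 2·5 = 10
M: 4·4+6·0+5·0 = 16 | 2·8 = 16
B: 4·2+6·0+5·0 = 8 | 2·4 = 8
gcd(4,6,5,2) = 1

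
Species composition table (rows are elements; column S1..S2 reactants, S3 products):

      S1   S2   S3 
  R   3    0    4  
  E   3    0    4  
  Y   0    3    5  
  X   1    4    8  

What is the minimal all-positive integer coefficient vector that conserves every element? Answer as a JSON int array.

R: 4·3+5·0 = 12 | 3·4 = 12
E: 4·3+5·0 = 12 | 3·4 = 12
Y: 4·0+5·3 = 15 | 3·5 = 15
X: 4·1+5·4 = 24 | 3·8 = 24
gcd(4,5,3) = 1

Coefficients: [4, 5, 3]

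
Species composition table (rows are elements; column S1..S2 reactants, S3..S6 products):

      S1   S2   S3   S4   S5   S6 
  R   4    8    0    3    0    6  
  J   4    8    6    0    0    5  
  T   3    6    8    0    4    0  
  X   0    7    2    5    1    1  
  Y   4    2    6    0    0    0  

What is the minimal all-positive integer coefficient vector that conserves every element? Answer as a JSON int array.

Coefficients: [2, 5, 3, 4, 3, 6]

R: 2·4+5·8 = 48 | 3·0+4·3+3·0+6·6 = 48
J: 2·4+5·8 = 48 | 3·6+4·0+3·0+6·5 = 48
T: 2·3+5·6 = 36 | 3·8+4·0+3·4+6·0 = 36
X: 2·0+5·7 = 35 | 3·2+4·5+3·1+6·1 = 35
Y: 2·4+5·2 = 18 | 3·6+4·0+3·0+6·0 = 18
gcd(2,5,3,4,3,6) = 1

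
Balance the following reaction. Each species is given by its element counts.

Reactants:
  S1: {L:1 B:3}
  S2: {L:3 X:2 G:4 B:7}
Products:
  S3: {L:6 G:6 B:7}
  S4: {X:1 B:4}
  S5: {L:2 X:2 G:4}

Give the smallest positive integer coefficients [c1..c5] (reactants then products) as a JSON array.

Coefficients: [1, 5, 2, 6, 2]

L: 1·1+5·3 = 16 | 2·6+6·0+2·2 = 16
X: 1·0+5·2 = 10 | 2·0+6·1+2·2 = 10
G: 1·0+5·4 = 20 | 2·6+6·0+2·4 = 20
B: 1·3+5·7 = 38 | 2·7+6·4+2·0 = 38
gcd(1,5,2,6,2) = 1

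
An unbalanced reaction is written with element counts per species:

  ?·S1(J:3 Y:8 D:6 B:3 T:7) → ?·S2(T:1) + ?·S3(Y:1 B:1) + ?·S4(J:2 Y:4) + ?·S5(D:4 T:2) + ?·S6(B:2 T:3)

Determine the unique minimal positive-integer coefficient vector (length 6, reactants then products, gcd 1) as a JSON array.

J: 2·3 = 6 | 5·0+4·0+3·2+3·0+1·0 = 6
Y: 2·8 = 16 | 5·0+4·1+3·4+3·0+1·0 = 16
D: 2·6 = 12 | 5·0+4·0+3·0+3·4+1·0 = 12
B: 2·3 = 6 | 5·0+4·1+3·0+3·0+1·2 = 6
T: 2·7 = 14 | 5·1+4·0+3·0+3·2+1·3 = 14
gcd(2,5,4,3,3,1) = 1

Coefficients: [2, 5, 4, 3, 3, 1]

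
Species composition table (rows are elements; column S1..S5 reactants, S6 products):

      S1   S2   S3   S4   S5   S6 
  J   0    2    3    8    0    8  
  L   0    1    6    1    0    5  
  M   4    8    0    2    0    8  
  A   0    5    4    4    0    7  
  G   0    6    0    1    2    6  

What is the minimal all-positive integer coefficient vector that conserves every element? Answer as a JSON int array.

Coefficients: [3, 1, 2, 2, 5, 3]

J: 3·0+1·2+2·3+2·8+5·0 = 24 | 3·8 = 24
L: 3·0+1·1+2·6+2·1+5·0 = 15 | 3·5 = 15
M: 3·4+1·8+2·0+2·2+5·0 = 24 | 3·8 = 24
A: 3·0+1·5+2·4+2·4+5·0 = 21 | 3·7 = 21
G: 3·0+1·6+2·0+2·1+5·2 = 18 | 3·6 = 18
gcd(3,1,2,2,5,3) = 1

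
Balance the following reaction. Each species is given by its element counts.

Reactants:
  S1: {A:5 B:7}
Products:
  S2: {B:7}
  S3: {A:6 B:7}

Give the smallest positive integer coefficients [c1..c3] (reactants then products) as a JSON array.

A: 6·5 = 30 | 1·0+5·6 = 30
B: 6·7 = 42 | 1·7+5·7 = 42
gcd(6,1,5) = 1

Coefficients: [6, 1, 5]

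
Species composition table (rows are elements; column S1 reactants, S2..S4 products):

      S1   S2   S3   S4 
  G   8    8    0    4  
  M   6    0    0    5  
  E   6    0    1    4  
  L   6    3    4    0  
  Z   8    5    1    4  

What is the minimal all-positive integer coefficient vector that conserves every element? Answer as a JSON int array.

G: 5·8 = 40 | 2·8+6·0+6·4 = 40
M: 5·6 = 30 | 2·0+6·0+6·5 = 30
E: 5·6 = 30 | 2·0+6·1+6·4 = 30
L: 5·6 = 30 | 2·3+6·4+6·0 = 30
Z: 5·8 = 40 | 2·5+6·1+6·4 = 40
gcd(5,2,6,6) = 1

Coefficients: [5, 2, 6, 6]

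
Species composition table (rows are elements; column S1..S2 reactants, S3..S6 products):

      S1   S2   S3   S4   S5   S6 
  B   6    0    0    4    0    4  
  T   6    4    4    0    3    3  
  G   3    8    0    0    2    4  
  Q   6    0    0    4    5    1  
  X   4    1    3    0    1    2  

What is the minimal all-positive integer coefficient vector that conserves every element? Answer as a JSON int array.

Coefficients: [6, 1, 4, 4, 3, 5]

B: 6·6+1·0 = 36 | 4·0+4·4+3·0+5·4 = 36
T: 6·6+1·4 = 40 | 4·4+4·0+3·3+5·3 = 40
G: 6·3+1·8 = 26 | 4·0+4·0+3·2+5·4 = 26
Q: 6·6+1·0 = 36 | 4·0+4·4+3·5+5·1 = 36
X: 6·4+1·1 = 25 | 4·3+4·0+3·1+5·2 = 25
gcd(6,1,4,4,3,5) = 1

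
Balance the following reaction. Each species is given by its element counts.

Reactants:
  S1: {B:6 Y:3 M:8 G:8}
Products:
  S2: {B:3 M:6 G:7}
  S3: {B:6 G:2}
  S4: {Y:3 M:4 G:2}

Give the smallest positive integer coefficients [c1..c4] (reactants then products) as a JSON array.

Coefficients: [3, 2, 2, 3]

B: 3·6 = 18 | 2·3+2·6+3·0 = 18
Y: 3·3 = 9 | 2·0+2·0+3·3 = 9
M: 3·8 = 24 | 2·6+2·0+3·4 = 24
G: 3·8 = 24 | 2·7+2·2+3·2 = 24
gcd(3,2,2,3) = 1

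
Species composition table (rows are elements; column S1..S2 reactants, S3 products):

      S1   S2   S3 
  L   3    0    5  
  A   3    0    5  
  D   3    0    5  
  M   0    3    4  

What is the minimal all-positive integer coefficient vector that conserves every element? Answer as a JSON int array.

Coefficients: [5, 4, 3]

L: 5·3+4·0 = 15 | 3·5 = 15
A: 5·3+4·0 = 15 | 3·5 = 15
D: 5·3+4·0 = 15 | 3·5 = 15
M: 5·0+4·3 = 12 | 3·4 = 12
gcd(5,4,3) = 1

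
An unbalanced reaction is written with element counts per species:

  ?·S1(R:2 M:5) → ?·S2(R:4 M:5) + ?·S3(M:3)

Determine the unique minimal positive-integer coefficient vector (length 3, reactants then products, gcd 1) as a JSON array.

Coefficients: [6, 3, 5]

R: 6·2 = 12 | 3·4+5·0 = 12
M: 6·5 = 30 | 3·5+5·3 = 30
gcd(6,3,5) = 1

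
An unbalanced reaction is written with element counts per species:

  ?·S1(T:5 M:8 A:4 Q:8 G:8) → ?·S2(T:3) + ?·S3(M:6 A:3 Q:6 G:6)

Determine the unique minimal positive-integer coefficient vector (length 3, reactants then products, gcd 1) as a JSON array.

T: 3·5 = 15 | 5·3+4·0 = 15
M: 3·8 = 24 | 5·0+4·6 = 24
A: 3·4 = 12 | 5·0+4·3 = 12
Q: 3·8 = 24 | 5·0+4·6 = 24
G: 3·8 = 24 | 5·0+4·6 = 24
gcd(3,5,4) = 1

Coefficients: [3, 5, 4]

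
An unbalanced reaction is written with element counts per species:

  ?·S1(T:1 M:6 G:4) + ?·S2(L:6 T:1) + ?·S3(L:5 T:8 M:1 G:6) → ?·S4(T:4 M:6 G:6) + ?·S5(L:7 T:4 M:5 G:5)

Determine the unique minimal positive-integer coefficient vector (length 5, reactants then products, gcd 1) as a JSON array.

Coefficients: [5, 3, 2, 2, 4]

L: 5·0+3·6+2·5 = 28 | 2·0+4·7 = 28
T: 5·1+3·1+2·8 = 24 | 2·4+4·4 = 24
M: 5·6+3·0+2·1 = 32 | 2·6+4·5 = 32
G: 5·4+3·0+2·6 = 32 | 2·6+4·5 = 32
gcd(5,3,2,2,4) = 1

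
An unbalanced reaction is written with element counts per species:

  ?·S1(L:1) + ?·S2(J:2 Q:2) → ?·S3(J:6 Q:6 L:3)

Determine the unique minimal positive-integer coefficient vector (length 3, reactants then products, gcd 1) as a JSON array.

J: 3·0+3·2 = 6 | 1·6 = 6
Q: 3·0+3·2 = 6 | 1·6 = 6
L: 3·1+3·0 = 3 | 1·3 = 3
gcd(3,3,1) = 1

Coefficients: [3, 3, 1]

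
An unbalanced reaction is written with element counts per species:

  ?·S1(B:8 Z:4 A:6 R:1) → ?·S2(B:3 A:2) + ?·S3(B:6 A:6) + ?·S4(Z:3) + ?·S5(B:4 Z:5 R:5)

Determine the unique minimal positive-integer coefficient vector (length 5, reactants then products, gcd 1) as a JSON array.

Coefficients: [5, 6, 3, 5, 1]

B: 5·8 = 40 | 6·3+3·6+5·0+1·4 = 40
Z: 5·4 = 20 | 6·0+3·0+5·3+1·5 = 20
A: 5·6 = 30 | 6·2+3·6+5·0+1·0 = 30
R: 5·1 = 5 | 6·0+3·0+5·0+1·5 = 5
gcd(5,6,3,5,1) = 1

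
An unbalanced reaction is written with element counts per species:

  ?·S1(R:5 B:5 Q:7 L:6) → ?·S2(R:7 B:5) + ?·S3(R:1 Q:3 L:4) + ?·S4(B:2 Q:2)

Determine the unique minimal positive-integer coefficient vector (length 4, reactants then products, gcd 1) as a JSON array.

R: 4·5 = 20 | 2·7+6·1+5·0 = 20
B: 4·5 = 20 | 2·5+6·0+5·2 = 20
Q: 4·7 = 28 | 2·0+6·3+5·2 = 28
L: 4·6 = 24 | 2·0+6·4+5·0 = 24
gcd(4,2,6,5) = 1

Coefficients: [4, 2, 6, 5]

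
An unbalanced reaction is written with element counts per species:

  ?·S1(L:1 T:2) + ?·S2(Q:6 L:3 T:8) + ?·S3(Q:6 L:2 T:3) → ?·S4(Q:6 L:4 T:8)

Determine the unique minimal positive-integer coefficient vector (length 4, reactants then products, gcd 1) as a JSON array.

Q: 5·0+1·6+2·6 = 18 | 3·6 = 18
L: 5·1+1·3+2·2 = 12 | 3·4 = 12
T: 5·2+1·8+2·3 = 24 | 3·8 = 24
gcd(5,1,2,3) = 1

Coefficients: [5, 1, 2, 3]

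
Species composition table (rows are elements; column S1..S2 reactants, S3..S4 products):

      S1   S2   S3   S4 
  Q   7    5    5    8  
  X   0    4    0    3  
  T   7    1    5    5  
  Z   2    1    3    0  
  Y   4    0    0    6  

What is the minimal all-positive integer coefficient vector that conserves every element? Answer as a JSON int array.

Q: 6·7+3·5 = 57 | 5·5+4·8 = 57
X: 6·0+3·4 = 12 | 5·0+4·3 = 12
T: 6·7+3·1 = 45 | 5·5+4·5 = 45
Z: 6·2+3·1 = 15 | 5·3+4·0 = 15
Y: 6·4+3·0 = 24 | 5·0+4·6 = 24
gcd(6,3,5,4) = 1

Coefficients: [6, 3, 5, 4]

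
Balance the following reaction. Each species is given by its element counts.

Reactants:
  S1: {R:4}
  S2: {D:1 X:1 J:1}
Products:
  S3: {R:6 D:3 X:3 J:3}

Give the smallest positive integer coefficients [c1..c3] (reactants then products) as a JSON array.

Coefficients: [3, 6, 2]

R: 3·4+6·0 = 12 | 2·6 = 12
D: 3·0+6·1 = 6 | 2·3 = 6
X: 3·0+6·1 = 6 | 2·3 = 6
J: 3·0+6·1 = 6 | 2·3 = 6
gcd(3,6,2) = 1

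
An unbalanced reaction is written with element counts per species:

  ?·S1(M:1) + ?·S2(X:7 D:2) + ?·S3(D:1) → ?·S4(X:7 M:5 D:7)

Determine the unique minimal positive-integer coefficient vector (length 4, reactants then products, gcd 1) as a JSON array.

Coefficients: [5, 1, 5, 1]

X: 5·0+1·7+5·0 = 7 | 1·7 = 7
M: 5·1+1·0+5·0 = 5 | 1·5 = 5
D: 5·0+1·2+5·1 = 7 | 1·7 = 7
gcd(5,1,5,1) = 1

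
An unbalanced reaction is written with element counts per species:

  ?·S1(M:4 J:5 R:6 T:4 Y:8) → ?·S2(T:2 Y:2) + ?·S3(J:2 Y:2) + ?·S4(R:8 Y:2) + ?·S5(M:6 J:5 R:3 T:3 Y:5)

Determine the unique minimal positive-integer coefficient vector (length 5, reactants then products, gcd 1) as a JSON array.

Coefficients: [6, 6, 5, 3, 4]

M: 6·4 = 24 | 6·0+5·0+3·0+4·6 = 24
J: 6·5 = 30 | 6·0+5·2+3·0+4·5 = 30
R: 6·6 = 36 | 6·0+5·0+3·8+4·3 = 36
T: 6·4 = 24 | 6·2+5·0+3·0+4·3 = 24
Y: 6·8 = 48 | 6·2+5·2+3·2+4·5 = 48
gcd(6,6,5,3,4) = 1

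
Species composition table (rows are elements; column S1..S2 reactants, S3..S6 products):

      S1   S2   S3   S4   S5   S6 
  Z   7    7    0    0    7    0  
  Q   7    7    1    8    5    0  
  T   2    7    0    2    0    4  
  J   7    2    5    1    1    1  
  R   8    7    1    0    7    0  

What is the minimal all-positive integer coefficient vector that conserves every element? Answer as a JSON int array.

Coefficients: [4, 2, 4, 1, 6, 5]

Z: 4·7+2·7 = 42 | 4·0+1·0+6·7+5·0 = 42
Q: 4·7+2·7 = 42 | 4·1+1·8+6·5+5·0 = 42
T: 4·2+2·7 = 22 | 4·0+1·2+6·0+5·4 = 22
J: 4·7+2·2 = 32 | 4·5+1·1+6·1+5·1 = 32
R: 4·8+2·7 = 46 | 4·1+1·0+6·7+5·0 = 46
gcd(4,2,4,1,6,5) = 1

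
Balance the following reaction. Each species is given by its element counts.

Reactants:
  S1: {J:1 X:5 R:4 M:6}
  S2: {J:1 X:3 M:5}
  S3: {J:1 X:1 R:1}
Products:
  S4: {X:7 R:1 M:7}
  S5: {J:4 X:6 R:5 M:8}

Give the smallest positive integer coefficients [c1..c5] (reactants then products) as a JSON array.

Coefficients: [3, 4, 5, 2, 3]

J: 3·1+4·1+5·1 = 12 | 2·0+3·4 = 12
X: 3·5+4·3+5·1 = 32 | 2·7+3·6 = 32
R: 3·4+4·0+5·1 = 17 | 2·1+3·5 = 17
M: 3·6+4·5+5·0 = 38 | 2·7+3·8 = 38
gcd(3,4,5,2,3) = 1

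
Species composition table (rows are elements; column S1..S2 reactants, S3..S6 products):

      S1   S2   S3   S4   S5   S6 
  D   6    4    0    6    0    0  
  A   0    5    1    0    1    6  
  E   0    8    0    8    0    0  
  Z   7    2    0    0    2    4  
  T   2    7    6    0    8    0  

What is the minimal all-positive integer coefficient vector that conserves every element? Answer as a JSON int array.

Coefficients: [2, 6, 1, 6, 5, 4]

D: 2·6+6·4 = 36 | 1·0+6·6+5·0+4·0 = 36
A: 2·0+6·5 = 30 | 1·1+6·0+5·1+4·6 = 30
E: 2·0+6·8 = 48 | 1·0+6·8+5·0+4·0 = 48
Z: 2·7+6·2 = 26 | 1·0+6·0+5·2+4·4 = 26
T: 2·2+6·7 = 46 | 1·6+6·0+5·8+4·0 = 46
gcd(2,6,1,6,5,4) = 1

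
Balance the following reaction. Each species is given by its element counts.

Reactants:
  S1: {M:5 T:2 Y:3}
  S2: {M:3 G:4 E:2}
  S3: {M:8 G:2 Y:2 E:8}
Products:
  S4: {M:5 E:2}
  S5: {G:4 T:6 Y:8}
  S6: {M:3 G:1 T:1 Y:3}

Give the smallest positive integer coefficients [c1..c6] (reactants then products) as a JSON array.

M: 4·5+1·3+1·8 = 31 | 5·5+1·0+2·3 = 31
G: 4·0+1·4+1·2 = 6 | 5·0+1·4+2·1 = 6
T: 4·2+1·0+1·0 = 8 | 5·0+1·6+2·1 = 8
Y: 4·3+1·0+1·2 = 14 | 5·0+1·8+2·3 = 14
E: 4·0+1·2+1·8 = 10 | 5·2+1·0+2·0 = 10
gcd(4,1,1,5,1,2) = 1

Coefficients: [4, 1, 1, 5, 1, 2]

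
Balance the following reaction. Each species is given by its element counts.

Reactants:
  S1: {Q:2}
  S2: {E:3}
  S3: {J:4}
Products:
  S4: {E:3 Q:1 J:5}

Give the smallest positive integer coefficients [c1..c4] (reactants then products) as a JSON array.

E: 2·0+4·3+5·0 = 12 | 4·3 = 12
Q: 2·2+4·0+5·0 = 4 | 4·1 = 4
J: 2·0+4·0+5·4 = 20 | 4·5 = 20
gcd(2,4,5,4) = 1

Coefficients: [2, 4, 5, 4]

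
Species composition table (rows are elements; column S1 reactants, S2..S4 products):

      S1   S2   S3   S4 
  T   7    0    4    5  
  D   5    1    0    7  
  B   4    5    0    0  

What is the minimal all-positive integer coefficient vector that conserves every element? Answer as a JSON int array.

T: 5·7 = 35 | 4·0+5·4+3·5 = 35
D: 5·5 = 25 | 4·1+5·0+3·7 = 25
B: 5·4 = 20 | 4·5+5·0+3·0 = 20
gcd(5,4,5,3) = 1

Coefficients: [5, 4, 5, 3]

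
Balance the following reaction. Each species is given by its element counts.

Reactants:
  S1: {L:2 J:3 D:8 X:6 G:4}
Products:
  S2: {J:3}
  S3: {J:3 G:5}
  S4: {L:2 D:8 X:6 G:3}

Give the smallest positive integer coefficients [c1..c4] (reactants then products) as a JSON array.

L: 5·2 = 10 | 4·0+1·0+5·2 = 10
J: 5·3 = 15 | 4·3+1·3+5·0 = 15
D: 5·8 = 40 | 4·0+1·0+5·8 = 40
X: 5·6 = 30 | 4·0+1·0+5·6 = 30
G: 5·4 = 20 | 4·0+1·5+5·3 = 20
gcd(5,4,1,5) = 1

Coefficients: [5, 4, 1, 5]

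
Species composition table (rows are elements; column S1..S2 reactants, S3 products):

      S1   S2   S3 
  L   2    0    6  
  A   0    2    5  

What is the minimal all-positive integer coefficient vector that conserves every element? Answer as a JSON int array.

L: 6·2+5·0 = 12 | 2·6 = 12
A: 6·0+5·2 = 10 | 2·5 = 10
gcd(6,5,2) = 1

Coefficients: [6, 5, 2]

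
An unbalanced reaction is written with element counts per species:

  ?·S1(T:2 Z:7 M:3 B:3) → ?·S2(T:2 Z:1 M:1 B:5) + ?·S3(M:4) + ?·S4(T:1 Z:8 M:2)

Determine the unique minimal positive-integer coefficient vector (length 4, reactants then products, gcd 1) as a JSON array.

T: 5·2 = 10 | 3·2+1·0+4·1 = 10
Z: 5·7 = 35 | 3·1+1·0+4·8 = 35
M: 5·3 = 15 | 3·1+1·4+4·2 = 15
B: 5·3 = 15 | 3·5+1·0+4·0 = 15
gcd(5,3,1,4) = 1

Coefficients: [5, 3, 1, 4]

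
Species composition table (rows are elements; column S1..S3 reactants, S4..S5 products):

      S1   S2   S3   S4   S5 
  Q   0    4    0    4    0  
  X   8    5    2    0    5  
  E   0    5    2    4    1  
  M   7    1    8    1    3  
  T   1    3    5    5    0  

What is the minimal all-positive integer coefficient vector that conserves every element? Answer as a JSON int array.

Q: 1·0+3·4+1·0 = 12 | 3·4+5·0 = 12
X: 1·8+3·5+1·2 = 25 | 3·0+5·5 = 25
E: 1·0+3·5+1·2 = 17 | 3·4+5·1 = 17
M: 1·7+3·1+1·8 = 18 | 3·1+5·3 = 18
T: 1·1+3·3+1·5 = 15 | 3·5+5·0 = 15
gcd(1,3,1,3,5) = 1

Coefficients: [1, 3, 1, 3, 5]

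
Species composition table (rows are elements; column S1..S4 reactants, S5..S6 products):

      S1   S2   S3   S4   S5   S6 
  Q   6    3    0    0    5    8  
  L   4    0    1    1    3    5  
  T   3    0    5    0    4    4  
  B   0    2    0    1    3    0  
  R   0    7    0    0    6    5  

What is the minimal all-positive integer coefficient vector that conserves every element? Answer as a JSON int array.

Q: 3·6+5·3+3·0+5·0 = 33 | 5·5+1·8 = 33
L: 3·4+5·0+3·1+5·1 = 20 | 5·3+1·5 = 20
T: 3·3+5·0+3·5+5·0 = 24 | 5·4+1·4 = 24
B: 3·0+5·2+3·0+5·1 = 15 | 5·3+1·0 = 15
R: 3·0+5·7+3·0+5·0 = 35 | 5·6+1·5 = 35
gcd(3,5,3,5,5,1) = 1

Coefficients: [3, 5, 3, 5, 5, 1]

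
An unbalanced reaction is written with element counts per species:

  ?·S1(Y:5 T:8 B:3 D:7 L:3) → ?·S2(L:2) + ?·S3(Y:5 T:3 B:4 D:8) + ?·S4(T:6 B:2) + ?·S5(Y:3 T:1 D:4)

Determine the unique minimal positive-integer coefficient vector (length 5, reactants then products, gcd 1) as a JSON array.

Y: 4·5 = 20 | 6·0+1·5+4·0+5·3 = 20
T: 4·8 = 32 | 6·0+1·3+4·6+5·1 = 32
B: 4·3 = 12 | 6·0+1·4+4·2+5·0 = 12
D: 4·7 = 28 | 6·0+1·8+4·0+5·4 = 28
L: 4·3 = 12 | 6·2+1·0+4·0+5·0 = 12
gcd(4,6,1,4,5) = 1

Coefficients: [4, 6, 1, 4, 5]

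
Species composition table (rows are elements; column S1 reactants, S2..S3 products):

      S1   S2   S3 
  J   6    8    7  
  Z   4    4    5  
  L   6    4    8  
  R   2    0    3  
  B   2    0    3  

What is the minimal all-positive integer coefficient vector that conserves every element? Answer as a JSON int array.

Coefficients: [6, 1, 4]

J: 6·6 = 36 | 1·8+4·7 = 36
Z: 6·4 = 24 | 1·4+4·5 = 24
L: 6·6 = 36 | 1·4+4·8 = 36
R: 6·2 = 12 | 1·0+4·3 = 12
B: 6·2 = 12 | 1·0+4·3 = 12
gcd(6,1,4) = 1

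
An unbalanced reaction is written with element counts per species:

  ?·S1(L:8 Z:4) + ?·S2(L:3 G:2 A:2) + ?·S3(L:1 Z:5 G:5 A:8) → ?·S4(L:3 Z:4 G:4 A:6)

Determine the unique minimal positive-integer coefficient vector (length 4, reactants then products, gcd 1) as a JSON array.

Coefficients: [1, 2, 4, 6]

L: 1·8+2·3+4·1 = 18 | 6·3 = 18
Z: 1·4+2·0+4·5 = 24 | 6·4 = 24
G: 1·0+2·2+4·5 = 24 | 6·4 = 24
A: 1·0+2·2+4·8 = 36 | 6·6 = 36
gcd(1,2,4,6) = 1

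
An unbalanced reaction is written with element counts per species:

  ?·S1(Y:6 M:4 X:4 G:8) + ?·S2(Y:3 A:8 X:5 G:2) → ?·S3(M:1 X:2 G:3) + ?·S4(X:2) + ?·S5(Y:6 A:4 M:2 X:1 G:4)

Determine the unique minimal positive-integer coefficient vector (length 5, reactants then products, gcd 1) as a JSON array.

Y: 3·6+2·3 = 24 | 4·0+5·0+4·6 = 24
A: 3·0+2·8 = 16 | 4·0+5·0+4·4 = 16
M: 3·4+2·0 = 12 | 4·1+5·0+4·2 = 12
X: 3·4+2·5 = 22 | 4·2+5·2+4·1 = 22
G: 3·8+2·2 = 28 | 4·3+5·0+4·4 = 28
gcd(3,2,4,5,4) = 1

Coefficients: [3, 2, 4, 5, 4]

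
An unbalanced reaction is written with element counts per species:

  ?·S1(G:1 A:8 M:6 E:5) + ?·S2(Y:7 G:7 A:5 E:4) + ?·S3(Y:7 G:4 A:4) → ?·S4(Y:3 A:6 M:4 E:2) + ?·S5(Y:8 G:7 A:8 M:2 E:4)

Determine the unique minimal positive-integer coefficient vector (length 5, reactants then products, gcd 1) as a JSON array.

Y: 2·0+2·7+3·7 = 35 | 1·3+4·8 = 35
G: 2·1+2·7+3·4 = 28 | 1·0+4·7 = 28
A: 2·8+2·5+3·4 = 38 | 1·6+4·8 = 38
M: 2·6+2·0+3·0 = 12 | 1·4+4·2 = 12
E: 2·5+2·4+3·0 = 18 | 1·2+4·4 = 18
gcd(2,2,3,1,4) = 1

Coefficients: [2, 2, 3, 1, 4]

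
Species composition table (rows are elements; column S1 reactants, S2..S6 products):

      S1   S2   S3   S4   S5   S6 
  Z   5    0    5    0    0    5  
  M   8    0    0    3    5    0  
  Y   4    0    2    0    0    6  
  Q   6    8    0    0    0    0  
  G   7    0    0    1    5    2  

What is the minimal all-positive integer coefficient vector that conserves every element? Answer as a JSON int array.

Z: 4·5 = 20 | 3·0+2·5+4·0+4·0+2·5 = 20
M: 4·8 = 32 | 3·0+2·0+4·3+4·5+2·0 = 32
Y: 4·4 = 16 | 3·0+2·2+4·0+4·0+2·6 = 16
Q: 4·6 = 24 | 3·8+2·0+4·0+4·0+2·0 = 24
G: 4·7 = 28 | 3·0+2·0+4·1+4·5+2·2 = 28
gcd(4,3,2,4,4,2) = 1

Coefficients: [4, 3, 2, 4, 4, 2]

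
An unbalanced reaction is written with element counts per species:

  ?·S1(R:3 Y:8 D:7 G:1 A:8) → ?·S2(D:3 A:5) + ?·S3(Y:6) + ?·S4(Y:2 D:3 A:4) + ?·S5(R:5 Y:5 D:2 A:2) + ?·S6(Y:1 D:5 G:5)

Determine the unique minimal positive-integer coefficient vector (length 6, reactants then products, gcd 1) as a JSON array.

Coefficients: [5, 2, 2, 6, 3, 1]

R: 5·3 = 15 | 2·0+2·0+6·0+3·5+1·0 = 15
Y: 5·8 = 40 | 2·0+2·6+6·2+3·5+1·1 = 40
D: 5·7 = 35 | 2·3+2·0+6·3+3·2+1·5 = 35
G: 5·1 = 5 | 2·0+2·0+6·0+3·0+1·5 = 5
A: 5·8 = 40 | 2·5+2·0+6·4+3·2+1·0 = 40
gcd(5,2,2,6,3,1) = 1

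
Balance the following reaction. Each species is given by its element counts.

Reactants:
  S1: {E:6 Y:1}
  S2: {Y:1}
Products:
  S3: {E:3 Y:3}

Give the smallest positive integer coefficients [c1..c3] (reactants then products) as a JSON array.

E: 1·6+5·0 = 6 | 2·3 = 6
Y: 1·1+5·1 = 6 | 2·3 = 6
gcd(1,5,2) = 1

Coefficients: [1, 5, 2]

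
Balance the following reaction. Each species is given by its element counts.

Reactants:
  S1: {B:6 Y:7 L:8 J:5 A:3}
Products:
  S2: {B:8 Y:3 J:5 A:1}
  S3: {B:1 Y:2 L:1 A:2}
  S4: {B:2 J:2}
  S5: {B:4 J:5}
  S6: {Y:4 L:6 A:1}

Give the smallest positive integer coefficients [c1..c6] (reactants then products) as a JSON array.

Coefficients: [5, 1, 4, 5, 2, 6]

B: 5·6 = 30 | 1·8+4·1+5·2+2·4+6·0 = 30
Y: 5·7 = 35 | 1·3+4·2+5·0+2·0+6·4 = 35
L: 5·8 = 40 | 1·0+4·1+5·0+2·0+6·6 = 40
J: 5·5 = 25 | 1·5+4·0+5·2+2·5+6·0 = 25
A: 5·3 = 15 | 1·1+4·2+5·0+2·0+6·1 = 15
gcd(5,1,4,5,2,6) = 1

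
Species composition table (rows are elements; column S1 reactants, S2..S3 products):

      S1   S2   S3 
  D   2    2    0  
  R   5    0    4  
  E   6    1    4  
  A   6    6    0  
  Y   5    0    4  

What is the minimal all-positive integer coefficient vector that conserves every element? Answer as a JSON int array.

D: 4·2 = 8 | 4·2+5·0 = 8
R: 4·5 = 20 | 4·0+5·4 = 20
E: 4·6 = 24 | 4·1+5·4 = 24
A: 4·6 = 24 | 4·6+5·0 = 24
Y: 4·5 = 20 | 4·0+5·4 = 20
gcd(4,4,5) = 1

Coefficients: [4, 4, 5]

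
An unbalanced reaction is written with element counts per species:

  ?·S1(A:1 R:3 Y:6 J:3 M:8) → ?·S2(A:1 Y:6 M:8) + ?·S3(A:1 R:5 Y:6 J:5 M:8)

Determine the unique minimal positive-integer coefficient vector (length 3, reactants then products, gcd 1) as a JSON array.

Coefficients: [5, 2, 3]

A: 5·1 = 5 | 2·1+3·1 = 5
R: 5·3 = 15 | 2·0+3·5 = 15
Y: 5·6 = 30 | 2·6+3·6 = 30
J: 5·3 = 15 | 2·0+3·5 = 15
M: 5·8 = 40 | 2·8+3·8 = 40
gcd(5,2,3) = 1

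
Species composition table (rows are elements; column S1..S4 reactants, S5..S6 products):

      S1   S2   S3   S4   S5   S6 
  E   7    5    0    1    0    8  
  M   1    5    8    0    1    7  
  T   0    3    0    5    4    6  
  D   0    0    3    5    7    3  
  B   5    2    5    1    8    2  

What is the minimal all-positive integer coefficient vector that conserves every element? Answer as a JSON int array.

E: 2·7+4·5+2·0+6·1 = 40 | 3·0+5·8 = 40
M: 2·1+4·5+2·8+6·0 = 38 | 3·1+5·7 = 38
T: 2·0+4·3+2·0+6·5 = 42 | 3·4+5·6 = 42
D: 2·0+4·0+2·3+6·5 = 36 | 3·7+5·3 = 36
B: 2·5+4·2+2·5+6·1 = 34 | 3·8+5·2 = 34
gcd(2,4,2,6,3,5) = 1

Coefficients: [2, 4, 2, 6, 3, 5]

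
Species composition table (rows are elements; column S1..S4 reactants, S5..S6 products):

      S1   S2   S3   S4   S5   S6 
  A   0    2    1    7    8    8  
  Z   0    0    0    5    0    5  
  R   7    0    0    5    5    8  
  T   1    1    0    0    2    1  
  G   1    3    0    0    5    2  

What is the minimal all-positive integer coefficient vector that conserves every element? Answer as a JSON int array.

A: 2·0+3·2+5·1+3·7 = 32 | 1·8+3·8 = 32
Z: 2·0+3·0+5·0+3·5 = 15 | 1·0+3·5 = 15
R: 2·7+3·0+5·0+3·5 = 29 | 1·5+3·8 = 29
T: 2·1+3·1+5·0+3·0 = 5 | 1·2+3·1 = 5
G: 2·1+3·3+5·0+3·0 = 11 | 1·5+3·2 = 11
gcd(2,3,5,3,1,3) = 1

Coefficients: [2, 3, 5, 3, 1, 3]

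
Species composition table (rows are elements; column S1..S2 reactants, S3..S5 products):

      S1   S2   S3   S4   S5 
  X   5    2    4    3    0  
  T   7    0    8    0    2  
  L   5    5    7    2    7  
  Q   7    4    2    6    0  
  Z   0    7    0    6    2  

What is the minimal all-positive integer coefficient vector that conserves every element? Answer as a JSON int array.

Coefficients: [2, 6, 1, 6, 3]

X: 2·5+6·2 = 22 | 1·4+6·3+3·0 = 22
T: 2·7+6·0 = 14 | 1·8+6·0+3·2 = 14
L: 2·5+6·5 = 40 | 1·7+6·2+3·7 = 40
Q: 2·7+6·4 = 38 | 1·2+6·6+3·0 = 38
Z: 2·0+6·7 = 42 | 1·0+6·6+3·2 = 42
gcd(2,6,1,6,3) = 1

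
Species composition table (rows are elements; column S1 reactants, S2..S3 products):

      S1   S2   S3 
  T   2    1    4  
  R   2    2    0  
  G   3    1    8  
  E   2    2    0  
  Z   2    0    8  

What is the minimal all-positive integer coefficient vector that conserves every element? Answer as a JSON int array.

T: 4·2 = 8 | 4·1+1·4 = 8
R: 4·2 = 8 | 4·2+1·0 = 8
G: 4·3 = 12 | 4·1+1·8 = 12
E: 4·2 = 8 | 4·2+1·0 = 8
Z: 4·2 = 8 | 4·0+1·8 = 8
gcd(4,4,1) = 1

Coefficients: [4, 4, 1]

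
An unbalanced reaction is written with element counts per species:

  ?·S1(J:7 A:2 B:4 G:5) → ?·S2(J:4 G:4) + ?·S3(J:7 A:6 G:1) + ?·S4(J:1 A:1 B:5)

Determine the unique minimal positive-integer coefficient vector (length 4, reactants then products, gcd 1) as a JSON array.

Coefficients: [5, 6, 1, 4]

J: 5·7 = 35 | 6·4+1·7+4·1 = 35
A: 5·2 = 10 | 6·0+1·6+4·1 = 10
B: 5·4 = 20 | 6·0+1·0+4·5 = 20
G: 5·5 = 25 | 6·4+1·1+4·0 = 25
gcd(5,6,1,4) = 1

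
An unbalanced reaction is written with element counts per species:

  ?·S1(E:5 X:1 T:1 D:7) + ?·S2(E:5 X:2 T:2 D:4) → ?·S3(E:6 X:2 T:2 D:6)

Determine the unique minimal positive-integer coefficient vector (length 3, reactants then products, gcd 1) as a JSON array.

Coefficients: [2, 4, 5]

E: 2·5+4·5 = 30 | 5·6 = 30
X: 2·1+4·2 = 10 | 5·2 = 10
T: 2·1+4·2 = 10 | 5·2 = 10
D: 2·7+4·4 = 30 | 5·6 = 30
gcd(2,4,5) = 1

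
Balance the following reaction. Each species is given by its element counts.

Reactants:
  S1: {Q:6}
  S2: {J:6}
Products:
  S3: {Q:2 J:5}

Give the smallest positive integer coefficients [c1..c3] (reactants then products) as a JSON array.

Q: 2·6+5·0 = 12 | 6·2 = 12
J: 2·0+5·6 = 30 | 6·5 = 30
gcd(2,5,6) = 1

Coefficients: [2, 5, 6]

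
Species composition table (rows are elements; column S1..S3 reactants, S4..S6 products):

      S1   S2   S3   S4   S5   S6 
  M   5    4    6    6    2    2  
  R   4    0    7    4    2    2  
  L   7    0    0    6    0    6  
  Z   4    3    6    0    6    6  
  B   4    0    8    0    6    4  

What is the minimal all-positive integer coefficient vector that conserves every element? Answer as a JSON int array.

M: 6·5+2·4+2·6 = 50 | 6·6+6·2+1·2 = 50
R: 6·4+2·0+2·7 = 38 | 6·4+6·2+1·2 = 38
L: 6·7+2·0+2·0 = 42 | 6·6+6·0+1·6 = 42
Z: 6·4+2·3+2·6 = 42 | 6·0+6·6+1·6 = 42
B: 6·4+2·0+2·8 = 40 | 6·0+6·6+1·4 = 40
gcd(6,2,2,6,6,1) = 1

Coefficients: [6, 2, 2, 6, 6, 1]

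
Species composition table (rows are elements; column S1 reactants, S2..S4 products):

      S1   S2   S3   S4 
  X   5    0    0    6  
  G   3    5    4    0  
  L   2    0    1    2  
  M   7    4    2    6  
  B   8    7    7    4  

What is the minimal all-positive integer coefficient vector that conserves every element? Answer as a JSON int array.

Coefficients: [6, 2, 2, 5]

X: 6·5 = 30 | 2·0+2·0+5·6 = 30
G: 6·3 = 18 | 2·5+2·4+5·0 = 18
L: 6·2 = 12 | 2·0+2·1+5·2 = 12
M: 6·7 = 42 | 2·4+2·2+5·6 = 42
B: 6·8 = 48 | 2·7+2·7+5·4 = 48
gcd(6,2,2,5) = 1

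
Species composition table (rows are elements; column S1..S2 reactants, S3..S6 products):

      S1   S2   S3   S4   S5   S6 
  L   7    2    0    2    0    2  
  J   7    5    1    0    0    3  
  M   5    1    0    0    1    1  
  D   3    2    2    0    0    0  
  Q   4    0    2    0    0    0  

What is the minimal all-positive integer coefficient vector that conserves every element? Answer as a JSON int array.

L: 2·7+1·2 = 16 | 4·0+3·2+6·0+5·2 = 16
J: 2·7+1·5 = 19 | 4·1+3·0+6·0+5·3 = 19
M: 2·5+1·1 = 11 | 4·0+3·0+6·1+5·1 = 11
D: 2·3+1·2 = 8 | 4·2+3·0+6·0+5·0 = 8
Q: 2·4+1·0 = 8 | 4·2+3·0+6·0+5·0 = 8
gcd(2,1,4,3,6,5) = 1

Coefficients: [2, 1, 4, 3, 6, 5]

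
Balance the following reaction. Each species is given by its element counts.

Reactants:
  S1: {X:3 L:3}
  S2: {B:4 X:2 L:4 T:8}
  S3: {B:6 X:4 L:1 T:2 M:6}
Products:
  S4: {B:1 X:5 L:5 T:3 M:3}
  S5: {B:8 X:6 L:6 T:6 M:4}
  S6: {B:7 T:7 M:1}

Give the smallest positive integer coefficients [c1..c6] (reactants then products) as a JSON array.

Coefficients: [1, 6, 4, 5, 1, 5]

B: 1·0+6·4+4·6 = 48 | 5·1+1·8+5·7 = 48
X: 1·3+6·2+4·4 = 31 | 5·5+1·6+5·0 = 31
L: 1·3+6·4+4·1 = 31 | 5·5+1·6+5·0 = 31
T: 1·0+6·8+4·2 = 56 | 5·3+1·6+5·7 = 56
M: 1·0+6·0+4·6 = 24 | 5·3+1·4+5·1 = 24
gcd(1,6,4,5,1,5) = 1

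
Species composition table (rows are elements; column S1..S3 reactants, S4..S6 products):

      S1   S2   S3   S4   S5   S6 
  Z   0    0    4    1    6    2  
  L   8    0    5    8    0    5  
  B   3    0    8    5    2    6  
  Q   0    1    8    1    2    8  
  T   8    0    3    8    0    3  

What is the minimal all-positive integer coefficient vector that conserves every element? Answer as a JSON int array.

Z: 4·0+6·0+5·4 = 20 | 4·1+1·6+5·2 = 20
L: 4·8+6·0+5·5 = 57 | 4·8+1·0+5·5 = 57
B: 4·3+6·0+5·8 = 52 | 4·5+1·2+5·6 = 52
Q: 4·0+6·1+5·8 = 46 | 4·1+1·2+5·8 = 46
T: 4·8+6·0+5·3 = 47 | 4·8+1·0+5·3 = 47
gcd(4,6,5,4,1,5) = 1

Coefficients: [4, 6, 5, 4, 1, 5]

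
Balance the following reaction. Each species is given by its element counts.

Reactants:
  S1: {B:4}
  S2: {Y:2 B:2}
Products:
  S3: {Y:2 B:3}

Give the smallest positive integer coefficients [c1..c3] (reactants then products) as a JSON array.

Y: 1·0+4·2 = 8 | 4·2 = 8
B: 1·4+4·2 = 12 | 4·3 = 12
gcd(1,4,4) = 1

Coefficients: [1, 4, 4]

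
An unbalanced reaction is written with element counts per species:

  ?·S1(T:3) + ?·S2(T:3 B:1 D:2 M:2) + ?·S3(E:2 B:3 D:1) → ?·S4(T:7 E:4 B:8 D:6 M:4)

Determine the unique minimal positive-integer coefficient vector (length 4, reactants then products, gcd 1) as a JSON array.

T: 1·3+6·3+6·0 = 21 | 3·7 = 21
E: 1·0+6·0+6·2 = 12 | 3·4 = 12
B: 1·0+6·1+6·3 = 24 | 3·8 = 24
D: 1·0+6·2+6·1 = 18 | 3·6 = 18
M: 1·0+6·2+6·0 = 12 | 3·4 = 12
gcd(1,6,6,3) = 1

Coefficients: [1, 6, 6, 3]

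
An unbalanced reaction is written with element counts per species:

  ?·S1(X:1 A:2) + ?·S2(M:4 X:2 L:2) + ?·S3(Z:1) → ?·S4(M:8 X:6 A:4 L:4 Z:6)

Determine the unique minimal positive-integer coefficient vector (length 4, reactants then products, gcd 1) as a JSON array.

Coefficients: [2, 2, 6, 1]

M: 2·0+2·4+6·0 = 8 | 1·8 = 8
X: 2·1+2·2+6·0 = 6 | 1·6 = 6
A: 2·2+2·0+6·0 = 4 | 1·4 = 4
L: 2·0+2·2+6·0 = 4 | 1·4 = 4
Z: 2·0+2·0+6·1 = 6 | 1·6 = 6
gcd(2,2,6,1) = 1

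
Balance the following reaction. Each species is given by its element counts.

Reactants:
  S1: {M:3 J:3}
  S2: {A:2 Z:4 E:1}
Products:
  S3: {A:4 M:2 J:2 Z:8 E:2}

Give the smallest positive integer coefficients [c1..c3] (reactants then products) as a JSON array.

Coefficients: [2, 6, 3]

A: 2·0+6·2 = 12 | 3·4 = 12
M: 2·3+6·0 = 6 | 3·2 = 6
J: 2·3+6·0 = 6 | 3·2 = 6
Z: 2·0+6·4 = 24 | 3·8 = 24
E: 2·0+6·1 = 6 | 3·2 = 6
gcd(2,6,3) = 1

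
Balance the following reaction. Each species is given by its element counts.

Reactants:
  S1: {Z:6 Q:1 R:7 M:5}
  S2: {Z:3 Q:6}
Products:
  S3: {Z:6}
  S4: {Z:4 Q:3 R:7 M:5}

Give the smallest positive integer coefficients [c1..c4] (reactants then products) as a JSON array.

Coefficients: [6, 2, 3, 6]

Z: 6·6+2·3 = 42 | 3·6+6·4 = 42
Q: 6·1+2·6 = 18 | 3·0+6·3 = 18
R: 6·7+2·0 = 42 | 3·0+6·7 = 42
M: 6·5+2·0 = 30 | 3·0+6·5 = 30
gcd(6,2,3,6) = 1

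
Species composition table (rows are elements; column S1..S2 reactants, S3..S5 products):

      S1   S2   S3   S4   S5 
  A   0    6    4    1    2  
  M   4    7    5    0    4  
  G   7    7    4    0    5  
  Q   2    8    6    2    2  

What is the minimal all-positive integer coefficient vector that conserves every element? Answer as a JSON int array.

Coefficients: [1, 5, 3, 6, 6]

A: 1·0+5·6 = 30 | 3·4+6·1+6·2 = 30
M: 1·4+5·7 = 39 | 3·5+6·0+6·4 = 39
G: 1·7+5·7 = 42 | 3·4+6·0+6·5 = 42
Q: 1·2+5·8 = 42 | 3·6+6·2+6·2 = 42
gcd(1,5,3,6,6) = 1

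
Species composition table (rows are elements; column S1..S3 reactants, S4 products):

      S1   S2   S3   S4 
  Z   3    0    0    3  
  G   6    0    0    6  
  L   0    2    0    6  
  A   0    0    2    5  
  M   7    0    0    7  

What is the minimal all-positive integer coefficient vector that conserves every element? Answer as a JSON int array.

Z: 2·3+6·0+5·0 = 6 | 2·3 = 6
G: 2·6+6·0+5·0 = 12 | 2·6 = 12
L: 2·0+6·2+5·0 = 12 | 2·6 = 12
A: 2·0+6·0+5·2 = 10 | 2·5 = 10
M: 2·7+6·0+5·0 = 14 | 2·7 = 14
gcd(2,6,5,2) = 1

Coefficients: [2, 6, 5, 2]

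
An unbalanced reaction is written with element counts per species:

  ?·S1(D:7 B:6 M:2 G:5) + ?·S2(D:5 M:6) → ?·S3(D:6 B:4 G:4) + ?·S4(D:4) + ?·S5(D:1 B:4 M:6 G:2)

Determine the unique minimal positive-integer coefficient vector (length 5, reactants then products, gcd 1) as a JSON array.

D: 6·7+1·5 = 47 | 6·6+2·4+3·1 = 47
B: 6·6+1·0 = 36 | 6·4+2·0+3·4 = 36
M: 6·2+1·6 = 18 | 6·0+2·0+3·6 = 18
G: 6·5+1·0 = 30 | 6·4+2·0+3·2 = 30
gcd(6,1,6,2,3) = 1

Coefficients: [6, 1, 6, 2, 3]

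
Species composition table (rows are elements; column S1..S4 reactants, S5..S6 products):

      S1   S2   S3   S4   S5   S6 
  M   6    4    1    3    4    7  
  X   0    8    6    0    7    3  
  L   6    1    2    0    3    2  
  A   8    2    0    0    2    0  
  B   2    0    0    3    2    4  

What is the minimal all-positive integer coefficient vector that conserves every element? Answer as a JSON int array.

Coefficients: [1, 1, 5, 4, 5, 1]

M: 1·6+1·4+5·1+4·3 = 27 | 5·4+1·7 = 27
X: 1·0+1·8+5·6+4·0 = 38 | 5·7+1·3 = 38
L: 1·6+1·1+5·2+4·0 = 17 | 5·3+1·2 = 17
A: 1·8+1·2+5·0+4·0 = 10 | 5·2+1·0 = 10
B: 1·2+1·0+5·0+4·3 = 14 | 5·2+1·4 = 14
gcd(1,1,5,4,5,1) = 1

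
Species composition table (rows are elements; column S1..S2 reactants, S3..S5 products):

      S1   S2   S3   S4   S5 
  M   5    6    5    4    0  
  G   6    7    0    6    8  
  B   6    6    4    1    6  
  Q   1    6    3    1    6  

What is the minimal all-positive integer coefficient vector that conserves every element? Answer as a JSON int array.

M: 1·5+6·6 = 41 | 5·5+4·4+3·0 = 41
G: 1·6+6·7 = 48 | 5·0+4·6+3·8 = 48
B: 1·6+6·6 = 42 | 5·4+4·1+3·6 = 42
Q: 1·1+6·6 = 37 | 5·3+4·1+3·6 = 37
gcd(1,6,5,4,3) = 1

Coefficients: [1, 6, 5, 4, 3]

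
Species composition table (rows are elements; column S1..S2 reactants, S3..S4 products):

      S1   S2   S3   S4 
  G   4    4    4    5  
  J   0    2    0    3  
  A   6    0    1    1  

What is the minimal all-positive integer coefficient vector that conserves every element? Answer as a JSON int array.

Coefficients: [1, 6, 2, 4]

G: 1·4+6·4 = 28 | 2·4+4·5 = 28
J: 1·0+6·2 = 12 | 2·0+4·3 = 12
A: 1·6+6·0 = 6 | 2·1+4·1 = 6
gcd(1,6,2,4) = 1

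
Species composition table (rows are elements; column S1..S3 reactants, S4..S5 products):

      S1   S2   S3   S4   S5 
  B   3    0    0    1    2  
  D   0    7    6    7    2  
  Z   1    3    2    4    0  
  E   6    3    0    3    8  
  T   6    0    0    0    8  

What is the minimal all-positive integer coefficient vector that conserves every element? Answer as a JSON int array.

Coefficients: [4, 6, 1, 6, 3]

B: 4·3+6·0+1·0 = 12 | 6·1+3·2 = 12
D: 4·0+6·7+1·6 = 48 | 6·7+3·2 = 48
Z: 4·1+6·3+1·2 = 24 | 6·4+3·0 = 24
E: 4·6+6·3+1·0 = 42 | 6·3+3·8 = 42
T: 4·6+6·0+1·0 = 24 | 6·0+3·8 = 24
gcd(4,6,1,6,3) = 1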